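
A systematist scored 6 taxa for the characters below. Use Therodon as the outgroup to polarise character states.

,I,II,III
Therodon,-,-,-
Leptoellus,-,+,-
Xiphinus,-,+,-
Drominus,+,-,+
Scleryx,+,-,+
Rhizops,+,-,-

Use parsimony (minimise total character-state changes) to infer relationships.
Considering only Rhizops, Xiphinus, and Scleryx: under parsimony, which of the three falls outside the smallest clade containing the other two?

The outgroup has state '-' for every character, so '+' is the derived state throughout.
I (derived state '+') is shared by Drominus, Rhizops, and Scleryx — a synapomorphy uniting that clade.
II (derived state '+') is shared by Leptoellus and Xiphinus — a synapomorphy uniting that clade.
Only Drominus and Scleryx show the derived state '+' for III, supporting them as a clade.
Most parsimonious ingroup topology: ((Leptoellus,Xiphinus),((Drominus,Scleryx),Rhizops)).
Rhizops and Scleryx share a more recent common ancestor with each other than either does with Xiphinus, so Xiphinus is the least closely related of the three.

Xiphinus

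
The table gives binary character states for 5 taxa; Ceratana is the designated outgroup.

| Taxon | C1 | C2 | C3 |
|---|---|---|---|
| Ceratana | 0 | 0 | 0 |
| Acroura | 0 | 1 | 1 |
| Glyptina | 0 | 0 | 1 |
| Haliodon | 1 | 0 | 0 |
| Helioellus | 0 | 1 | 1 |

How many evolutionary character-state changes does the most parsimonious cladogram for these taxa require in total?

3

The outgroup has state '0' for every character, so '1' is the derived state throughout.
C1: derived state '1' in Haliodon only — an autapomorphy, so it tells us nothing about relationships among taxa.
C2 (derived state '1') is shared by Acroura and Helioellus — a synapomorphy uniting that clade.
Only Acroura, Glyptina, and Helioellus show the derived state '1' for C3, supporting them as a clade.
Most parsimonious ingroup topology: (((Acroura,Helioellus),Glyptina),Haliodon).
Changes per character on this tree: C1: 1; C2: 1; C3: 1.
Total = 3.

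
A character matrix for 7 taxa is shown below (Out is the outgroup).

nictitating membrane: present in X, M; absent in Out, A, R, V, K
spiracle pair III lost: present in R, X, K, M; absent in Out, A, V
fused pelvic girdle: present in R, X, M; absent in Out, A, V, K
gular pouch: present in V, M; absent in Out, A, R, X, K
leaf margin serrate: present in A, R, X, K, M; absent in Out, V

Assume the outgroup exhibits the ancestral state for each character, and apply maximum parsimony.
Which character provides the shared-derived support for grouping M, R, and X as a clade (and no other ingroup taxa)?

fused pelvic girdle

The outgroup has state 'absent' for every character, so 'present' is the derived state throughout.
nictitating membrane (derived state 'present') is shared by M and X — a synapomorphy uniting that clade.
spiracle pair III lost: derived state 'present' in K, M, R, and X only — synapomorphy for {K, M, R, X}.
fused pelvic girdle: derived state 'present' in M, R, and X only — synapomorphy for {M, R, X}.
gular pouch (state 'present') occurs in M and V but conflicts with the nesting implied by the other characters — most parsimoniously interpreted as homoplasy.
leaf margin serrate: derived state 'present' in A, K, M, R, and X only — synapomorphy for {A, K, M, R, X}.
Most parsimonious ingroup topology: ((A,((R,(X,M)),K)),V).
The clade {M, R, X} is supported by fused pelvic girdle: its derived state 'present' occurs in exactly those taxa and in no other taxon (including the outgroup).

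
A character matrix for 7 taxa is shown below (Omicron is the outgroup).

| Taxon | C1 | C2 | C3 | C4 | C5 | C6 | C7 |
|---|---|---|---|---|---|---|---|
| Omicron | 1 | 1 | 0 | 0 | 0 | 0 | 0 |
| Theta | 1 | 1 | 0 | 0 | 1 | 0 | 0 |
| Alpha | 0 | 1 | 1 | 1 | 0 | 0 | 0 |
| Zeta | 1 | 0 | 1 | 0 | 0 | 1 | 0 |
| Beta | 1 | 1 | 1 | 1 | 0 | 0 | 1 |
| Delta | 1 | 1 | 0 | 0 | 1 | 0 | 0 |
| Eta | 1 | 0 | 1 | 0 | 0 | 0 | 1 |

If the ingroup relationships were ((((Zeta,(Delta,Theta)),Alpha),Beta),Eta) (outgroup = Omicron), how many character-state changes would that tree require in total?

Map each character onto ((((Zeta,(Delta,Theta)),Alpha),Beta),Eta) (rooted by Omicron) and count the minimum state changes it requires (Fitch parsimony):
C1: 1; C2: 2; C3: 2; C4: 2; C5: 1; C6: 1; C7: 2.
Total tree length = 11.

11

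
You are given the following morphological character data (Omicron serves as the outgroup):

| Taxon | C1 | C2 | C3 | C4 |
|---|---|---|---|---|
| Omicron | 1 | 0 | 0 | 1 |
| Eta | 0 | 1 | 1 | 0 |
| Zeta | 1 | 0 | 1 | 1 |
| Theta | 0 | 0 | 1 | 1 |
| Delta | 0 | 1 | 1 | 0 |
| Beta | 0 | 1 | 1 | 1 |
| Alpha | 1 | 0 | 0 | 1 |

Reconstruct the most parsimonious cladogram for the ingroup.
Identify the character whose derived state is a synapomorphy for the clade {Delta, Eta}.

Character polarity is set by the outgroup: the derived state is whichever differs from the outgroup's state, so for C1, C4 the derived state is '0', and for the remaining characters it is '1'.
C1: derived state '0' in Beta, Delta, Eta, and Theta only — synapomorphy for {Beta, Delta, Eta, Theta}.
Only Beta, Delta, and Eta show the derived state '1' for C2, supporting them as a clade.
Only Beta, Delta, Eta, Theta, and Zeta show the derived state '1' for C3, supporting them as a clade.
C4 (derived state '0') is shared by Delta and Eta — a synapomorphy uniting that clade.
Most parsimonious ingroup topology: (((((Eta,Delta),Beta),Theta),Zeta),Alpha).
The clade {Delta, Eta} is supported by C4: its derived state '0' occurs in exactly those taxa and in no other taxon (including the outgroup).

C4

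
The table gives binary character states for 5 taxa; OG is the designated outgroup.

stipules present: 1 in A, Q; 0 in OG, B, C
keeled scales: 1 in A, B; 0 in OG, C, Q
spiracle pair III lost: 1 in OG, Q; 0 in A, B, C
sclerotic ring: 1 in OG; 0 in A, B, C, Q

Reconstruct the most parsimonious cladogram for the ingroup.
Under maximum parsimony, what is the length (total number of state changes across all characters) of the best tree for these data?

5

Character polarity is set by the outgroup: the derived state is whichever differs from the outgroup's state, so for spiracle pair III lost, sclerotic ring the derived state is '0', and for the remaining characters it is '1'.
stipules present (state '1') occurs in A and Q but conflicts with the nesting implied by the other characters — most parsimoniously interpreted as homoplasy.
keeled scales: derived state '1' in A and B only — synapomorphy for {A, B}.
spiracle pair III lost (derived state '0') is shared by A, B, and C — a synapomorphy uniting that clade.
sclerotic ring (derived state '0') is shared by all ingroup taxa — unites the whole ingroup.
Most parsimonious ingroup topology: (((A,B),C),Q).
Changes per character on this tree: stipules present: 2; keeled scales: 1; spiracle pair III lost: 1; sclerotic ring: 1.
Total = 5.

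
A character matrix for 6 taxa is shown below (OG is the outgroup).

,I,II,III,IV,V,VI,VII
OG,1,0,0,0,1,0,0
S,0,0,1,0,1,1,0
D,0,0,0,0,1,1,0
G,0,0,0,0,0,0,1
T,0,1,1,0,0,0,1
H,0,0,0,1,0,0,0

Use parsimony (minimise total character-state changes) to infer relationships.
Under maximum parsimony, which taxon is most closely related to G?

T

Character polarity is set by the outgroup: the derived state is whichever differs from the outgroup's state, so for I, V the derived state is '0', and for the remaining characters it is '1'.
All ingroup taxa share the derived state '0' for I; it defines the ingroup but does not resolve relationships within it.
II: derived state '1' in T only — an autapomorphy, so it tells us nothing about relationships among taxa.
III (state '1') occurs in S and T but conflicts with the nesting implied by the other characters — most parsimoniously interpreted as homoplasy.
IV: derived state '1' in H only — an autapomorphy, so it tells us nothing about relationships among taxa.
V (derived state '0') is shared by G, H, and T — a synapomorphy uniting that clade.
VI: derived state '1' in D and S only — synapomorphy for {D, S}.
VII (derived state '1') is shared by G and T — a synapomorphy uniting that clade.
Most parsimonious ingroup topology: ((S,D),((G,T),H)).
G and T form a cherry on this tree, so they are sister taxa.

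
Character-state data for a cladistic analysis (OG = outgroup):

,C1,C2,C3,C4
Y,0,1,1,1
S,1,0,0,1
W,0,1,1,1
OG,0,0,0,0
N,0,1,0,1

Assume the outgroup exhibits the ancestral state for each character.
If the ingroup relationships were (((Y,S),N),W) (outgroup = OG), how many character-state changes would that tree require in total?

Map each character onto (((Y,S),N),W) (rooted by OG) and count the minimum state changes it requires (Fitch parsimony):
C1: 1; C2: 2; C3: 2; C4: 1.
Total tree length = 6.

6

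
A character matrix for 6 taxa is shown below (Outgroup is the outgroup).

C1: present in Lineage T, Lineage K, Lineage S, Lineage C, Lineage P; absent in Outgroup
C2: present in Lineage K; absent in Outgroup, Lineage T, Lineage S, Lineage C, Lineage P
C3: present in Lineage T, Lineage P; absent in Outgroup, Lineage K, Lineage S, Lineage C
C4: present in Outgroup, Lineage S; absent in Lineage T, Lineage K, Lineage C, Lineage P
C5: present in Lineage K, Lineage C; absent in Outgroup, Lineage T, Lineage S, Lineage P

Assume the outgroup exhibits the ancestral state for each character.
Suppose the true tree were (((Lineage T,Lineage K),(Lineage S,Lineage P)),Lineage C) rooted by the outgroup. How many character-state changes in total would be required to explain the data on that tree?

8

Map each character onto (((Lineage T,Lineage K),(Lineage S,Lineage P)),Lineage C) (rooted by Outgroup) and count the minimum state changes it requires (Fitch parsimony):
C1: 1; C2: 1; C3: 2; C4: 2; C5: 2.
Total tree length = 8.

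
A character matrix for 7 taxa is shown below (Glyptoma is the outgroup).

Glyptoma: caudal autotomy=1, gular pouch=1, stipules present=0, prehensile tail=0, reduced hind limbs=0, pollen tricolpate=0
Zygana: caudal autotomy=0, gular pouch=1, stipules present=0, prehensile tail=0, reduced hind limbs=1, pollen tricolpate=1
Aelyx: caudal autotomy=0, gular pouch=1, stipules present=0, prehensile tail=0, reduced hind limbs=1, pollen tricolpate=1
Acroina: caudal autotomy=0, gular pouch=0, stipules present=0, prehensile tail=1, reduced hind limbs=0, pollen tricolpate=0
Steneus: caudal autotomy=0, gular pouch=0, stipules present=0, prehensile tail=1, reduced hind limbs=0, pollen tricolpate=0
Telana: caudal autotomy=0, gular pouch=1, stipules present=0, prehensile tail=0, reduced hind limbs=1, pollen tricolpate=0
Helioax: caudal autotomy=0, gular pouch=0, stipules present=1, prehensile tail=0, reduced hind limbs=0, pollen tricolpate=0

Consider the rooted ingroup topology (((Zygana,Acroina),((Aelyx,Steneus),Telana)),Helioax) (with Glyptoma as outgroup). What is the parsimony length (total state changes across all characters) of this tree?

12

Map each character onto (((Zygana,Acroina),((Aelyx,Steneus),Telana)),Helioax) (rooted by Glyptoma) and count the minimum state changes it requires (Fitch parsimony):
caudal autotomy: 1; gular pouch: 3; stipules present: 1; prehensile tail: 2; reduced hind limbs: 3; pollen tricolpate: 2.
Total tree length = 12.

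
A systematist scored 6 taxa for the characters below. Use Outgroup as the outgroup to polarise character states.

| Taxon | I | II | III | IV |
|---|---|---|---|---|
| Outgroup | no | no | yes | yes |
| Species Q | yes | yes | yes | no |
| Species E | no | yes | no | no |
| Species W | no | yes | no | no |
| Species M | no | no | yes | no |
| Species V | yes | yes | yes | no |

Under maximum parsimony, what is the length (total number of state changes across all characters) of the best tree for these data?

Character polarity is set by the outgroup: the derived state is whichever differs from the outgroup's state, so for III, IV the derived state is 'no', and for the remaining characters it is 'yes'.
I: derived state 'yes' in Species Q and Species V only — synapomorphy for {Species Q, Species V}.
Only Species E, Species Q, Species V, and Species W show the derived state 'yes' for II, supporting them as a clade.
III (derived state 'no') is shared by Species E and Species W — a synapomorphy uniting that clade.
IV (derived state 'no') is shared by all ingroup taxa — unites the whole ingroup.
Most parsimonious ingroup topology: (((Species Q,Species V),(Species E,Species W)),Species M).
Changes per character on this tree: I: 1; II: 1; III: 1; IV: 1.
Total = 4.

4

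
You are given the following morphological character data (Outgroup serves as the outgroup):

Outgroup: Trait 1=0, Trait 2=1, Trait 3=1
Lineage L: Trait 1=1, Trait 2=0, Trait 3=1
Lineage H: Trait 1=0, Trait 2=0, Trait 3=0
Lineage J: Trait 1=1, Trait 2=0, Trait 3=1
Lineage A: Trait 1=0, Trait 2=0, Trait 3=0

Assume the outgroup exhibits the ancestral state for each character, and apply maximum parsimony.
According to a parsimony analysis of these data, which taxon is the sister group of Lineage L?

Character polarity is set by the outgroup: the derived state is whichever differs from the outgroup's state, so for Trait 2, Trait 3 the derived state is '0', and for the remaining characters it is '1'.
Only Lineage J and Lineage L show the derived state '1' for Trait 1, supporting them as a clade.
Trait 2 (derived state '0') is shared by all ingroup taxa — unites the whole ingroup.
Trait 3 (derived state '0') is shared by Lineage A and Lineage H — a synapomorphy uniting that clade.
Most parsimonious ingroup topology: ((Lineage L,Lineage J),(Lineage H,Lineage A)).
Lineage L and Lineage J form a cherry on this tree, so they are sister taxa.

Lineage J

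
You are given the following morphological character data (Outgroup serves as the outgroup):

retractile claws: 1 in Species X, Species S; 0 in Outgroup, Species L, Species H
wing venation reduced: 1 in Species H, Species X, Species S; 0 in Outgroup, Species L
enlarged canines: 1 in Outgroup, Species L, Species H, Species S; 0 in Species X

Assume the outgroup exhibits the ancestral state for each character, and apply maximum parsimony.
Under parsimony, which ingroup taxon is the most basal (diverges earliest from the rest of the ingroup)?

Character polarity is set by the outgroup: the derived state is whichever differs from the outgroup's state, so for enlarged canines the derived state is '0', and for the remaining characters it is '1'.
retractile claws: derived state '1' in Species S and Species X only — synapomorphy for {Species S, Species X}.
Only Species H, Species S, and Species X show the derived state '1' for wing venation reduced, supporting them as a clade.
enlarged canines: derived state '0' in Species X only — an autapomorphy, so it tells us nothing about relationships among taxa.
Most parsimonious ingroup topology: (Species L,(Species H,(Species X,Species S))).
Species L is sister to the clade containing all other ingroup taxa, so it is the earliest-diverging (most basal) ingroup lineage.

Species L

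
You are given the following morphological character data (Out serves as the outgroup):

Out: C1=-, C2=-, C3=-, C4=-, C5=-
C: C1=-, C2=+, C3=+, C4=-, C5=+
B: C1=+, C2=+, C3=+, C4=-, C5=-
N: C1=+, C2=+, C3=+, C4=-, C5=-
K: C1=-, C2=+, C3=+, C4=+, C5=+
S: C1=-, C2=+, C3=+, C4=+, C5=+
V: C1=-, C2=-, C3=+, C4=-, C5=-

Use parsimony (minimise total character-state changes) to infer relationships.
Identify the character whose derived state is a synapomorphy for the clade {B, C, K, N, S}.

The outgroup has state '-' for every character, so '+' is the derived state throughout.
C1 (derived state '+') is shared by B and N — a synapomorphy uniting that clade.
Only B, C, K, N, and S show the derived state '+' for C2, supporting them as a clade.
C3 (derived state '+') is shared by all ingroup taxa — unites the whole ingroup.
Only K and S show the derived state '+' for C4, supporting them as a clade.
Only C, K, and S show the derived state '+' for C5, supporting them as a clade.
Most parsimonious ingroup topology: (((C,(K,S)),(B,N)),V).
The clade {B, C, K, N, S} is supported by C2: its derived state '+' occurs in exactly those taxa and in no other taxon (including the outgroup).

C2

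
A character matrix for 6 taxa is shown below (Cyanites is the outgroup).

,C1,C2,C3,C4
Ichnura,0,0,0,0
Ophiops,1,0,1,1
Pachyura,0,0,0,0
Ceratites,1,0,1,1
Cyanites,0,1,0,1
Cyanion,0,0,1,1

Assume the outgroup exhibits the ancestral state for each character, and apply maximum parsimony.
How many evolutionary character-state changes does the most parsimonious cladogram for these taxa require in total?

4

Character polarity is set by the outgroup: the derived state is whichever differs from the outgroup's state, so for C2, C4 the derived state is '0', and for the remaining characters it is '1'.
C1: derived state '1' in Ceratites and Ophiops only — synapomorphy for {Ceratites, Ophiops}.
All ingroup taxa share the derived state '0' for C2; it defines the ingroup but does not resolve relationships within it.
C3 (derived state '1') is shared by Ceratites, Cyanion, and Ophiops — a synapomorphy uniting that clade.
Only Ichnura and Pachyura show the derived state '0' for C4, supporting them as a clade.
Most parsimonious ingroup topology: ((Ichnura,Pachyura),(Cyanion,(Ceratites,Ophiops))).
Changes per character on this tree: C1: 1; C2: 1; C3: 1; C4: 1.
Total = 4.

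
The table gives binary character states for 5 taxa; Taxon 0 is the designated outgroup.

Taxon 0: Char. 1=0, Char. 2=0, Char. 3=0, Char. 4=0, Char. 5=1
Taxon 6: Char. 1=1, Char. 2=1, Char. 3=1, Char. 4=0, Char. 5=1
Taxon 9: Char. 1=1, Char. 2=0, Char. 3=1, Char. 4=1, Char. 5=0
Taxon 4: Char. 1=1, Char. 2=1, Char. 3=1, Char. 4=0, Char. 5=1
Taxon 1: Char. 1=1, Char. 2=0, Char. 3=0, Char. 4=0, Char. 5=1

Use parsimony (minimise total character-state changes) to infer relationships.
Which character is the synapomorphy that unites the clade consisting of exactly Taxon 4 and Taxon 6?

Char. 2

Character polarity is set by the outgroup: the derived state is whichever differs from the outgroup's state, so for Char. 5 the derived state is '0', and for the remaining characters it is '1'.
All ingroup taxa share the derived state '1' for Char. 1; it defines the ingroup but does not resolve relationships within it.
Char. 2 (derived state '1') is shared by Taxon 4 and Taxon 6 — a synapomorphy uniting that clade.
Only Taxon 4, Taxon 6, and Taxon 9 show the derived state '1' for Char. 3, supporting them as a clade.
Char. 4: derived state '1' in Taxon 9 only — an autapomorphy, so it tells us nothing about relationships among taxa.
Char. 5 (derived state '0') is unique to Taxon 9 (autapomorphy; uninformative for grouping).
Most parsimonious ingroup topology: (((Taxon 4,Taxon 6),Taxon 9),Taxon 1).
The clade {Taxon 4, Taxon 6} is supported by Char. 2: its derived state '1' occurs in exactly those taxa and in no other taxon (including the outgroup).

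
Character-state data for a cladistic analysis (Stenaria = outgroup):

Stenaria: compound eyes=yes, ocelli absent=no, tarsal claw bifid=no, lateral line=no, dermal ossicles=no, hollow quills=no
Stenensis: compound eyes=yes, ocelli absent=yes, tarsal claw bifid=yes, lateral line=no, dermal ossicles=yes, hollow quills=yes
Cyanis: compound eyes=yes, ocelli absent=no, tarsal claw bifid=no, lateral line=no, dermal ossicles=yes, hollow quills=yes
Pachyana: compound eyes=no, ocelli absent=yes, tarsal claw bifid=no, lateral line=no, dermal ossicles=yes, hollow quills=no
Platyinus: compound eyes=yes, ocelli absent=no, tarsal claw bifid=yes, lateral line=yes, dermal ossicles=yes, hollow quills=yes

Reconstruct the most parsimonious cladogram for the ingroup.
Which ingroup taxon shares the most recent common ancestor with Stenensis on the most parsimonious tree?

Character polarity is set by the outgroup: the derived state is whichever differs from the outgroup's state, so for compound eyes the derived state is 'no', and for the remaining characters it is 'yes'.
compound eyes (derived state 'no') is unique to Pachyana (autapomorphy; uninformative for grouping).
ocelli absent (state 'yes') occurs in Pachyana and Stenensis but conflicts with the nesting implied by the other characters — most parsimoniously interpreted as homoplasy.
tarsal claw bifid (derived state 'yes') is shared by Platyinus and Stenensis — a synapomorphy uniting that clade.
lateral line (derived state 'yes') is unique to Platyinus (autapomorphy; uninformative for grouping).
All ingroup taxa share the derived state 'yes' for dermal ossicles; it defines the ingroup but does not resolve relationships within it.
Only Cyanis, Platyinus, and Stenensis show the derived state 'yes' for hollow quills, supporting them as a clade.
Most parsimonious ingroup topology: (((Stenensis,Platyinus),Cyanis),Pachyana).
Stenensis and Platyinus form a cherry on this tree, so they are sister taxa.

Platyinus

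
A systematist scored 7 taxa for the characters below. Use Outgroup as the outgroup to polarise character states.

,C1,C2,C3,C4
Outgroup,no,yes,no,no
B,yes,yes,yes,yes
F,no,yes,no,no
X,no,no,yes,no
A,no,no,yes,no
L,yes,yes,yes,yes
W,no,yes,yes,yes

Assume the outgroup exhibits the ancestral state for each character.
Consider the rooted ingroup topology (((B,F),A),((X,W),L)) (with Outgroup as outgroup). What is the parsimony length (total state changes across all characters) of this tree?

9

Map each character onto (((B,F),A),((X,W),L)) (rooted by Outgroup) and count the minimum state changes it requires (Fitch parsimony):
C1: 2; C2: 2; C3: 2; C4: 3.
Total tree length = 9.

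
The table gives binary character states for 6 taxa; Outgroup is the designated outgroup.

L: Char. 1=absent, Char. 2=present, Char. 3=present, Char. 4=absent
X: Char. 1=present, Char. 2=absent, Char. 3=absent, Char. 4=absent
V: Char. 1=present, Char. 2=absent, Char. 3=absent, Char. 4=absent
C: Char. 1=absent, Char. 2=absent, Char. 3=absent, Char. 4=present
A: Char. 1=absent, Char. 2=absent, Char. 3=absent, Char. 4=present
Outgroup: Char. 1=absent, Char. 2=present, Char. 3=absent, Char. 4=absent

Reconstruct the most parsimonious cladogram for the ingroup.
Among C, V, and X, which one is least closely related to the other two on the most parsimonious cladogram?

Character polarity is set by the outgroup: the derived state is whichever differs from the outgroup's state, so for Char. 2 the derived state is 'absent', and for the remaining characters it is 'present'.
Char. 1 (derived state 'present') is shared by V and X — a synapomorphy uniting that clade.
Char. 2: derived state 'absent' in A, C, V, and X only — synapomorphy for {A, C, V, X}.
Char. 3: derived state 'present' in L only — an autapomorphy, so it tells us nothing about relationships among taxa.
Char. 4: derived state 'present' in A and C only — synapomorphy for {A, C}.
Most parsimonious ingroup topology: (((V,X),(C,A)),L).
V and X share a more recent common ancestor with each other than either does with C, so C is the least closely related of the three.

C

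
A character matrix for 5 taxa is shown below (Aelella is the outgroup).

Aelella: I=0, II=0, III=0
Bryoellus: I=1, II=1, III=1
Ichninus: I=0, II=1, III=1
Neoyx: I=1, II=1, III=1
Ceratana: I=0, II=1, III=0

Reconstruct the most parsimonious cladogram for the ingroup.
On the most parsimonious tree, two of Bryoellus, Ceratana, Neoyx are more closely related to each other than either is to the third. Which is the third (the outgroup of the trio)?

Ceratana

The outgroup has state '0' for every character, so '1' is the derived state throughout.
I (derived state '1') is shared by Bryoellus and Neoyx — a synapomorphy uniting that clade.
All ingroup taxa share the derived state '1' for II; it defines the ingroup but does not resolve relationships within it.
III: derived state '1' in Bryoellus, Ichninus, and Neoyx only — synapomorphy for {Bryoellus, Ichninus, Neoyx}.
Most parsimonious ingroup topology: (((Bryoellus,Neoyx),Ichninus),Ceratana).
Neoyx and Bryoellus share a more recent common ancestor with each other than either does with Ceratana, so Ceratana is the least closely related of the three.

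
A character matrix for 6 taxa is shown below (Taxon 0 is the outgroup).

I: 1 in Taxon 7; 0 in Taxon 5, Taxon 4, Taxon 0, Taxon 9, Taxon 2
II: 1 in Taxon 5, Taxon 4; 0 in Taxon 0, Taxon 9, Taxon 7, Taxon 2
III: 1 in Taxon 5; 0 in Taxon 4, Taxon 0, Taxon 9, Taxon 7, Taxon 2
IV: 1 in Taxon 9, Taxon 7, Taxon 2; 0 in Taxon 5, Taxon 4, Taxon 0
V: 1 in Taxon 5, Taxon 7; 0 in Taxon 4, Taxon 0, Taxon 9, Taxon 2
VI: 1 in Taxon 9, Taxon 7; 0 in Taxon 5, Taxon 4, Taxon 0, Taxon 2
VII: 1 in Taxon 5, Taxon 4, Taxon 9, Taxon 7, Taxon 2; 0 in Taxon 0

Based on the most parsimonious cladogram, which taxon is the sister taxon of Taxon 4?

Taxon 5

The outgroup has state '0' for every character, so '1' is the derived state throughout.
I (derived state '1') is unique to Taxon 7 (autapomorphy; uninformative for grouping).
II: derived state '1' in Taxon 4 and Taxon 5 only — synapomorphy for {Taxon 4, Taxon 5}.
III (derived state '1') is unique to Taxon 5 (autapomorphy; uninformative for grouping).
IV: derived state '1' in Taxon 2, Taxon 7, and Taxon 9 only — synapomorphy for {Taxon 2, Taxon 7, Taxon 9}.
V (state '1') occurs in Taxon 5 and Taxon 7 but conflicts with the nesting implied by the other characters — most parsimoniously interpreted as homoplasy.
VI (derived state '1') is shared by Taxon 7 and Taxon 9 — a synapomorphy uniting that clade.
All ingroup taxa share the derived state '1' for VII; it defines the ingroup but does not resolve relationships within it.
Most parsimonious ingroup topology: (((Taxon 9,Taxon 7),Taxon 2),(Taxon 5,Taxon 4)).
Taxon 4 and Taxon 5 form a cherry on this tree, so they are sister taxa.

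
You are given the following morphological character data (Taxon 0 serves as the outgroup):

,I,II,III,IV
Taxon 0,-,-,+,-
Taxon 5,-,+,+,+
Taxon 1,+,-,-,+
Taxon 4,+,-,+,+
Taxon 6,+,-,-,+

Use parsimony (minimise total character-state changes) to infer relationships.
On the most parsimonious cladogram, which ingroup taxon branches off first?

Taxon 5

Character polarity is set by the outgroup: the derived state is whichever differs from the outgroup's state, so for III the derived state is '-', and for the remaining characters it is '+'.
Only Taxon 1, Taxon 4, and Taxon 6 show the derived state '+' for I, supporting them as a clade.
II (derived state '+') is unique to Taxon 5 (autapomorphy; uninformative for grouping).
III (derived state '-') is shared by Taxon 1 and Taxon 6 — a synapomorphy uniting that clade.
IV (derived state '+') is shared by all ingroup taxa — unites the whole ingroup.
Most parsimonious ingroup topology: (Taxon 5,((Taxon 1,Taxon 6),Taxon 4)).
Taxon 5 is sister to the clade containing all other ingroup taxa, so it is the earliest-diverging (most basal) ingroup lineage.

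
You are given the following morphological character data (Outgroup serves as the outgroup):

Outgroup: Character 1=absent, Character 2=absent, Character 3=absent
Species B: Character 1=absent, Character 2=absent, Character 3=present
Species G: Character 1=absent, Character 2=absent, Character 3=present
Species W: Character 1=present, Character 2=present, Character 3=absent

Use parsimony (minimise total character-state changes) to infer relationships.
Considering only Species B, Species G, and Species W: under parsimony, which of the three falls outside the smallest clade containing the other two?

Species W

The outgroup has state 'absent' for every character, so 'present' is the derived state throughout.
Character 1: derived state 'present' in Species W only — an autapomorphy, so it tells us nothing about relationships among taxa.
Character 2: derived state 'present' in Species W only — an autapomorphy, so it tells us nothing about relationships among taxa.
Character 3 (derived state 'present') is shared by Species B and Species G — a synapomorphy uniting that clade.
Most parsimonious ingroup topology: ((Species B,Species G),Species W).
Species G and Species B share a more recent common ancestor with each other than either does with Species W, so Species W is the least closely related of the three.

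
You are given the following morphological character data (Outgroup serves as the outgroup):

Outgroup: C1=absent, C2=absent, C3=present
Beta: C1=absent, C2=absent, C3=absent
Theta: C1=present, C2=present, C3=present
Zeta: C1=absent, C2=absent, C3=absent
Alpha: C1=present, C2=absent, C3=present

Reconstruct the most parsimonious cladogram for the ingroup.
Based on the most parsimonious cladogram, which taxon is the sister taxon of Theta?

Alpha

Character polarity is set by the outgroup: the derived state is whichever differs from the outgroup's state, so for C3 the derived state is 'absent', and for the remaining characters it is 'present'.
C1: derived state 'present' in Alpha and Theta only — synapomorphy for {Alpha, Theta}.
C2 (derived state 'present') is unique to Theta (autapomorphy; uninformative for grouping).
C3 (derived state 'absent') is shared by Beta and Zeta — a synapomorphy uniting that clade.
Most parsimonious ingroup topology: ((Beta,Zeta),(Theta,Alpha)).
Theta and Alpha form a cherry on this tree, so they are sister taxa.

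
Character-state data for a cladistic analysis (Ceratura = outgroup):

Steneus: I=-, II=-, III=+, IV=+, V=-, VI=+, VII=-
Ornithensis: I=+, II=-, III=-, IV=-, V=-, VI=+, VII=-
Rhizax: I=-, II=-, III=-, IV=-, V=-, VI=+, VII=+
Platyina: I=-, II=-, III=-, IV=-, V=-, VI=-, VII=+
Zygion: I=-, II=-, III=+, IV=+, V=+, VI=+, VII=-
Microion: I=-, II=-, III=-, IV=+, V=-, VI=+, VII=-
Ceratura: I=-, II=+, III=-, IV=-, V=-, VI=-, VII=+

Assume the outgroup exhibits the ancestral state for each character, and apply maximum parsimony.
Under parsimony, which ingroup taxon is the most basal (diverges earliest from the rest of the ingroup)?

Character polarity is set by the outgroup: the derived state is whichever differs from the outgroup's state, so for II, VII the derived state is '-', and for the remaining characters it is '+'.
I (derived state '+') is unique to Ornithensis (autapomorphy; uninformative for grouping).
All ingroup taxa share the derived state '-' for II; it defines the ingroup but does not resolve relationships within it.
III (derived state '+') is shared by Steneus and Zygion — a synapomorphy uniting that clade.
IV (derived state '+') is shared by Microion, Steneus, and Zygion — a synapomorphy uniting that clade.
V (derived state '+') is unique to Zygion (autapomorphy; uninformative for grouping).
VI: derived state '+' in Microion, Ornithensis, Rhizax, Steneus, and Zygion only — synapomorphy for {Microion, Ornithensis, Rhizax, Steneus, Zygion}.
VII: derived state '-' in Microion, Ornithensis, Steneus, and Zygion only — synapomorphy for {Microion, Ornithensis, Steneus, Zygion}.
Most parsimonious ingroup topology: ((Rhizax,(Ornithensis,(Microion,(Steneus,Zygion)))),Platyina).
Platyina is sister to the clade containing all other ingroup taxa, so it is the earliest-diverging (most basal) ingroup lineage.

Platyina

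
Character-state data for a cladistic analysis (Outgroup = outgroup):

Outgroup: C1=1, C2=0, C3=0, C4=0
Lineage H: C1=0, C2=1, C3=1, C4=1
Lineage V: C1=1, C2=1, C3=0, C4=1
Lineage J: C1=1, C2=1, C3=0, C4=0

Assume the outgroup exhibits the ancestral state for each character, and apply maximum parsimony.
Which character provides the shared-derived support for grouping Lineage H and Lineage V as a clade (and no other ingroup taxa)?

C4

Character polarity is set by the outgroup: the derived state is whichever differs from the outgroup's state, so for C1 the derived state is '0', and for the remaining characters it is '1'.
C1: derived state '0' in Lineage H only — an autapomorphy, so it tells us nothing about relationships among taxa.
All ingroup taxa share the derived state '1' for C2; it defines the ingroup but does not resolve relationships within it.
C3 (derived state '1') is unique to Lineage H (autapomorphy; uninformative for grouping).
C4 (derived state '1') is shared by Lineage H and Lineage V — a synapomorphy uniting that clade.
Most parsimonious ingroup topology: ((Lineage H,Lineage V),Lineage J).
The clade {Lineage H, Lineage V} is supported by C4: its derived state '1' occurs in exactly those taxa and in no other taxon (including the outgroup).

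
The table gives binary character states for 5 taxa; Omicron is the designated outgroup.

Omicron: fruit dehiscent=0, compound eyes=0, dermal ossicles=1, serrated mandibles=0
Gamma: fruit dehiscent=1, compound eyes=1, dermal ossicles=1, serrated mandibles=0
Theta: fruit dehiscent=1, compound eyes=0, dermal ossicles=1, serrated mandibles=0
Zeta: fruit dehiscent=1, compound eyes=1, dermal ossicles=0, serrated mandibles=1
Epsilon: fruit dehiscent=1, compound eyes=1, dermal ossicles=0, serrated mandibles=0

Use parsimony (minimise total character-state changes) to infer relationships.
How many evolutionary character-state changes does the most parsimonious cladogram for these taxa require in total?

4

Character polarity is set by the outgroup: the derived state is whichever differs from the outgroup's state, so for dermal ossicles the derived state is '0', and for the remaining characters it is '1'.
fruit dehiscent (derived state '1') is shared by all ingroup taxa — unites the whole ingroup.
compound eyes (derived state '1') is shared by Epsilon, Gamma, and Zeta — a synapomorphy uniting that clade.
Only Epsilon and Zeta show the derived state '0' for dermal ossicles, supporting them as a clade.
serrated mandibles (derived state '1') is unique to Zeta (autapomorphy; uninformative for grouping).
Most parsimonious ingroup topology: (Theta,((Zeta,Epsilon),Gamma)).
Changes per character on this tree: fruit dehiscent: 1; compound eyes: 1; dermal ossicles: 1; serrated mandibles: 1.
Total = 4.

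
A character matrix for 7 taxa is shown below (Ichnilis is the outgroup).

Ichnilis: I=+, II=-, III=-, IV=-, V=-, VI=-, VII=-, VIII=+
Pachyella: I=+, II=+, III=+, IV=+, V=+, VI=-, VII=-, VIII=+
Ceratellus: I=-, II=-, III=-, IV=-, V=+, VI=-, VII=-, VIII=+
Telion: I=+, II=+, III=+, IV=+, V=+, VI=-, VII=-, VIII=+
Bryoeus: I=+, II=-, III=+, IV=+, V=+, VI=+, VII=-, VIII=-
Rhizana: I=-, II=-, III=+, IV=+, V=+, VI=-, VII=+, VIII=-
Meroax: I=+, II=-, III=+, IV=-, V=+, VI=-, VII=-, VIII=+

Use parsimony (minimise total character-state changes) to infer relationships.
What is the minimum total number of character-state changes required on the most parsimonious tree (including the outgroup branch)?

9

Character polarity is set by the outgroup: the derived state is whichever differs from the outgroup's state, so for I, VIII the derived state is '-', and for the remaining characters it is '+'.
I (state '-') occurs in Ceratellus and Rhizana but conflicts with the nesting implied by the other characters — most parsimoniously interpreted as homoplasy.
II (derived state '+') is shared by Pachyella and Telion — a synapomorphy uniting that clade.
III (derived state '+') is shared by Bryoeus, Meroax, Pachyella, Rhizana, and Telion — a synapomorphy uniting that clade.
Only Bryoeus, Pachyella, Rhizana, and Telion show the derived state '+' for IV, supporting them as a clade.
V (derived state '+') is shared by all ingroup taxa — unites the whole ingroup.
VI (derived state '+') is unique to Bryoeus (autapomorphy; uninformative for grouping).
VII (derived state '+') is unique to Rhizana (autapomorphy; uninformative for grouping).
VIII: derived state '-' in Bryoeus and Rhizana only — synapomorphy for {Bryoeus, Rhizana}.
Most parsimonious ingroup topology: ((((Pachyella,Telion),(Bryoeus,Rhizana)),Meroax),Ceratellus).
Changes per character on this tree: I: 2; II: 1; III: 1; IV: 1; V: 1; VI: 1; VII: 1; VIII: 1.
Total = 9.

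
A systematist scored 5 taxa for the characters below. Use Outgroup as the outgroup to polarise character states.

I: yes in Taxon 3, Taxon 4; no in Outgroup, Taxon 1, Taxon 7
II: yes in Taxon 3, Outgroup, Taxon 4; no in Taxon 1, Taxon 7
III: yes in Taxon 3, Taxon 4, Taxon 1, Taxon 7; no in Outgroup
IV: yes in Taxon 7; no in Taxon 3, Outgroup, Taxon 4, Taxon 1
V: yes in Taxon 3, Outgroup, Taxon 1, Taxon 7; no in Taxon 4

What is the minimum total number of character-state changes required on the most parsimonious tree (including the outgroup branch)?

Character polarity is set by the outgroup: the derived state is whichever differs from the outgroup's state, so for II, V the derived state is 'no', and for the remaining characters it is 'yes'.
I (derived state 'yes') is shared by Taxon 3 and Taxon 4 — a synapomorphy uniting that clade.
II: derived state 'no' in Taxon 1 and Taxon 7 only — synapomorphy for {Taxon 1, Taxon 7}.
III (derived state 'yes') is shared by all ingroup taxa — unites the whole ingroup.
IV (derived state 'yes') is unique to Taxon 7 (autapomorphy; uninformative for grouping).
V (derived state 'no') is unique to Taxon 4 (autapomorphy; uninformative for grouping).
Most parsimonious ingroup topology: ((Taxon 7,Taxon 1),(Taxon 4,Taxon 3)).
Changes per character on this tree: I: 1; II: 1; III: 1; IV: 1; V: 1.
Total = 5.

5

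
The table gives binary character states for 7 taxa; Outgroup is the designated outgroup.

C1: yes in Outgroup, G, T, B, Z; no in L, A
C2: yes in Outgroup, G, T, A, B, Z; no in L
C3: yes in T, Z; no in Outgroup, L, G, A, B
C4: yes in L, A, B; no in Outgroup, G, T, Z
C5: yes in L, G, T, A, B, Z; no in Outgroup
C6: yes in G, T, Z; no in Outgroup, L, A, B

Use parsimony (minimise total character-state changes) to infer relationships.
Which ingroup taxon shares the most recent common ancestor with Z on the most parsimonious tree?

Character polarity is set by the outgroup: the derived state is whichever differs from the outgroup's state, so for C1, C2 the derived state is 'no', and for the remaining characters it is 'yes'.
C1: derived state 'no' in A and L only — synapomorphy for {A, L}.
C2: derived state 'no' in L only — an autapomorphy, so it tells us nothing about relationships among taxa.
C3 (derived state 'yes') is shared by T and Z — a synapomorphy uniting that clade.
C4 (derived state 'yes') is shared by A, B, and L — a synapomorphy uniting that clade.
C5 (derived state 'yes') is shared by all ingroup taxa — unites the whole ingroup.
C6 (derived state 'yes') is shared by G, T, and Z — a synapomorphy uniting that clade.
Most parsimonious ingroup topology: (((L,A),B),(G,(T,Z))).
Z and T form a cherry on this tree, so they are sister taxa.

T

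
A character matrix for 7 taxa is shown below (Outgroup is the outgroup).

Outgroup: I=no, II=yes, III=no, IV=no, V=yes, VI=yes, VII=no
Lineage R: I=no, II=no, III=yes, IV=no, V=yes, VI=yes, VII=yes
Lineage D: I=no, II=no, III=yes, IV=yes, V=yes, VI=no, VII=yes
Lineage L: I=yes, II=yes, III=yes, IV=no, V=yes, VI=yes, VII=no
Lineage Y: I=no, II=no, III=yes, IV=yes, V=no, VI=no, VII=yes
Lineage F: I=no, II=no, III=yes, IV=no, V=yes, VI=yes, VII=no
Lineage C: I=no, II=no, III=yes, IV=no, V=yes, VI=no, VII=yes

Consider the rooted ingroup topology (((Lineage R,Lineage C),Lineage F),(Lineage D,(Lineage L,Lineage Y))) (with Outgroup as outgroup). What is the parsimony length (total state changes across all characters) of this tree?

Map each character onto (((Lineage R,Lineage C),Lineage F),(Lineage D,(Lineage L,Lineage Y))) (rooted by Outgroup) and count the minimum state changes it requires (Fitch parsimony):
I: 1; II: 2; III: 1; IV: 2; V: 1; VI: 3; VII: 3.
Total tree length = 13.

13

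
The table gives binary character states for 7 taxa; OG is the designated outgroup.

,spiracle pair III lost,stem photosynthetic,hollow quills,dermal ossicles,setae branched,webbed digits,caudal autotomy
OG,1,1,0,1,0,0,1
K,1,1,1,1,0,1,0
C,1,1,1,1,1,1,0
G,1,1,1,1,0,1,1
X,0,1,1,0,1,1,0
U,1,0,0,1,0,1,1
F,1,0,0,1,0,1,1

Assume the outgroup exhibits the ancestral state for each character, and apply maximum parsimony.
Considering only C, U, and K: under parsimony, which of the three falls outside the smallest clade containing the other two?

U

Character polarity is set by the outgroup: the derived state is whichever differs from the outgroup's state, so for spiracle pair III lost, stem photosynthetic, dermal ossicles, caudal autotomy the derived state is '0', and for the remaining characters it is '1'.
spiracle pair III lost: derived state '0' in X only — an autapomorphy, so it tells us nothing about relationships among taxa.
stem photosynthetic (derived state '0') is shared by F and U — a synapomorphy uniting that clade.
hollow quills: derived state '1' in C, G, K, and X only — synapomorphy for {C, G, K, X}.
dermal ossicles (derived state '0') is unique to X (autapomorphy; uninformative for grouping).
Only C and X show the derived state '1' for setae branched, supporting them as a clade.
webbed digits (derived state '1') is shared by all ingroup taxa — unites the whole ingroup.
Only C, K, and X show the derived state '0' for caudal autotomy, supporting them as a clade.
Most parsimonious ingroup topology: (((K,(C,X)),G),(U,F)).
K and C share a more recent common ancestor with each other than either does with U, so U is the least closely related of the three.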